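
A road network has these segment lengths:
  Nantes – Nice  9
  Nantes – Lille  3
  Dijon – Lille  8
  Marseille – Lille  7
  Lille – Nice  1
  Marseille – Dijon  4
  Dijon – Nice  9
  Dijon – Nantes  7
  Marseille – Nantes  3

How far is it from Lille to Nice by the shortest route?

1

Comparing a few candidate routes:
Lille-Dijon-Nice: 8 + 9 = 17
Lille-Nantes-Nice: 3 + 9 = 12
Lille-Nice: 1
Best route has total 1.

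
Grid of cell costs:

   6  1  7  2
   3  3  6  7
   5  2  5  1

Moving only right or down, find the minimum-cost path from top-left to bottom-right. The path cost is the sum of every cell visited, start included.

18

One optimal route is r0c0→r0c1→r1c1→r2c1→r2c2→r2c3.
Its cost is 6 + 1 + 3 + 2 + 5 + 1 = 18.
For comparison, the top-then-right route costs 24.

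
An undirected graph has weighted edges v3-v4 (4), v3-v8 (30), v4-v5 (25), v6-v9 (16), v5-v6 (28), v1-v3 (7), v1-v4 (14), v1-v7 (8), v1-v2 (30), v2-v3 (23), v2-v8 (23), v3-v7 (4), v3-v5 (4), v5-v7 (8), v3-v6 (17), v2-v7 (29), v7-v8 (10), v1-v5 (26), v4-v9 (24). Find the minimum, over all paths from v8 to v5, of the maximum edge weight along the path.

A few of the v8→v5 routes:
v8 - v2 - v3 - v1 - v7 - v5: max(23, 23, 7, 8, 8) = 23
v8 - v7 - v1 - v3 - v5: max(10, 8, 7, 4) = 10
v8 - v7 - v5: max(10, 8) = 10
v8 - v7 - v3 - v5: max(10, 4, 4) = 10
v8 - v7 - v1 - v4 - v3 - v5: max(10, 8, 14, 4, 4) = 14
The minimum achievable maximum is 10.

10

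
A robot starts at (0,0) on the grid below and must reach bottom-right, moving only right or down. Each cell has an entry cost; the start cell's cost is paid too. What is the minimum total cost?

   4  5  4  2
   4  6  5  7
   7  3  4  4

Best path: [0,0]→[1,0]→[1,1]→[2,1]→[2,2]→[2,3]
Cost: 4 + 4 + 6 + 3 + 4 + 4 = 25
(Top row then right column would cost 26.)

25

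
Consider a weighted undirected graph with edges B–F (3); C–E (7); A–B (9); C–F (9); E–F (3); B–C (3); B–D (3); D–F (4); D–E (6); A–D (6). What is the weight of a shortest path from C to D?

6

A few of the C→D routes:
C -> B -> D: 3 + 3 = 6
C -> E -> D: 7 + 6 = 13
C -> F -> D: 9 + 4 = 13
C -> B -> F -> D: 3 + 3 + 4 = 10
C -> F -> B -> D: 9 + 3 + 3 = 15
C -> E -> F -> D: 7 + 3 + 4 = 14
Shortest: 6.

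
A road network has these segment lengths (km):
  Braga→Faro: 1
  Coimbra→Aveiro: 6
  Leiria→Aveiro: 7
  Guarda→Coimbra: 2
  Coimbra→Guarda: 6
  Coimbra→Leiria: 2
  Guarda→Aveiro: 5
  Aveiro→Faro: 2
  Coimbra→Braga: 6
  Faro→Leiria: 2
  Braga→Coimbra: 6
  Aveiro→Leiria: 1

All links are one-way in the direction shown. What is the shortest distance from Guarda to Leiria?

4

A few of the Guarda→Leiria routes:
Guarda-Coimbra-Aveiro-Leiria: 2 + 6 + 1 = 9
Guarda-Aveiro-Faro-Leiria: 5 + 2 + 2 = 9
Guarda-Coimbra-Leiria: 2 + 2 = 4
Guarda-Aveiro-Leiria: 5 + 1 = 6
Shortest: 4 km.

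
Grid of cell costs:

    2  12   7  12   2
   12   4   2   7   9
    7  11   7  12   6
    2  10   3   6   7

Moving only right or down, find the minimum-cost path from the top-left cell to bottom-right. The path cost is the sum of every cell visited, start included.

Best path: (0,0) → (0,1) → (1,1) → (1,2) → (2,2) → (3,2) → (3,3) → (3,4)
Cost: 2 + 12 + 4 + 2 + 7 + 3 + 6 + 7 = 43

43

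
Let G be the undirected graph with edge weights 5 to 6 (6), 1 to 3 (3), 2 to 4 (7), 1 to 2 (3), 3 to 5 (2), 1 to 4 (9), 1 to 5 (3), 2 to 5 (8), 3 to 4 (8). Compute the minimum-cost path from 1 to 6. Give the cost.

Some routes from 1 to 6:
1 -> 4 -> 3 -> 5 -> 6: 9 + 8 + 2 + 6 = 25
1 -> 2 -> 5 -> 6: 3 + 8 + 6 = 17
1 -> 3 -> 5 -> 6: 3 + 2 + 6 = 11
1 -> 5 -> 6: 3 + 6 = 9
1 -> 2 -> 4 -> 3 -> 5 -> 6: 3 + 7 + 8 + 2 + 6 = 26
The minimum is 9.

9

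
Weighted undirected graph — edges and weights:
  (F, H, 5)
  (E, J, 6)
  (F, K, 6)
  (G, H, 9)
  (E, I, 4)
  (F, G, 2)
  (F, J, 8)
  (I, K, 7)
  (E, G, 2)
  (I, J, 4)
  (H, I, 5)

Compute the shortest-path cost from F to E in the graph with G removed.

Some routes from F to E avoiding G:
F → H → I → J → E: 5 + 5 + 4 + 6 = 20
F → K → I → E: 6 + 7 + 4 = 17
F → J → E: 8 + 6 = 14
F → J → I → E: 8 + 4 + 4 = 16
F → H → I → E: 5 + 5 + 4 = 14
Best route has total 14.

14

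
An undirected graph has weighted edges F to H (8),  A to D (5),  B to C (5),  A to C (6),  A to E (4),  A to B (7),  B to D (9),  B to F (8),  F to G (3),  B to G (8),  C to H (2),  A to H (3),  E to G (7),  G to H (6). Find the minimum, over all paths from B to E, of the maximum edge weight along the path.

5

A few of the B→E routes:
B -> C -> H -> A -> E: max(5, 2, 3, 4) = 5
B -> C -> A -> H -> G -> E: max(5, 6, 3, 6, 7) = 7
B -> C -> A -> E: max(5, 6, 4) = 6
The minimum achievable maximum is 5.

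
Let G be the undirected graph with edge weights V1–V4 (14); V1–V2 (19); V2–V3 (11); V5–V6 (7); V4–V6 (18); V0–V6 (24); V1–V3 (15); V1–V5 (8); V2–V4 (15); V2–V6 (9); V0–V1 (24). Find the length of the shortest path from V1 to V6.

Some routes from V1 to V6:
V1→V4→V6: 14 + 18 = 32
V1→V3→V2→V6: 15 + 11 + 9 = 35
V1→V2→V6: 19 + 9 = 28
V1→V5→V6: 8 + 7 = 15
V1→V4→V2→V6: 14 + 15 + 9 = 38
The minimum is 15.

15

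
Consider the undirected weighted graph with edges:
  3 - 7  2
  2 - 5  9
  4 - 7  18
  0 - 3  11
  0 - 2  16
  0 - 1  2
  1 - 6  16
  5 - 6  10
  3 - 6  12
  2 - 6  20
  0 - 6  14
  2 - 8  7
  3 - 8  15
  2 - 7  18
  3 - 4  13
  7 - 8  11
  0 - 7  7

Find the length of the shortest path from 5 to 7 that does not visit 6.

27

Checking several routes:
5 → 2 → 8 → 3 → 7: 9 + 7 + 15 + 2 = 33
5 → 2 → 0 → 7: 9 + 16 + 7 = 32
5 → 2 → 8 → 7: 9 + 7 + 11 = 27
5 → 2 → 7: 9 + 18 = 27
Shortest: 27.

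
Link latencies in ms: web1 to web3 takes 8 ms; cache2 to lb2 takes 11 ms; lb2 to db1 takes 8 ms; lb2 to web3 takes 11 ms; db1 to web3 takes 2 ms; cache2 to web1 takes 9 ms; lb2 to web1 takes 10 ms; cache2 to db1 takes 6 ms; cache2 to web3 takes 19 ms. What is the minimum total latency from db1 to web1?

10

A few of the db1→web1 routes:
db1→lb2→web1: 8 + 10 = 18
db1→web3→web1: 2 + 8 = 10
db1→cache2→web1: 6 + 9 = 15
Best route has total 10 ms.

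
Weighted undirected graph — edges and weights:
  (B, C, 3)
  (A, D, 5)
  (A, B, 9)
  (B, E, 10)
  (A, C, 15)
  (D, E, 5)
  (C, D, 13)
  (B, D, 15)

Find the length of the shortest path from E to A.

10

A few of the E→A routes:
E - B - D - A: 10 + 15 + 5 = 30
E - B - C - A: 10 + 3 + 15 = 28
E - D - A: 5 + 5 = 10
E - D - B - A: 5 + 15 + 9 = 29
E - B - A: 10 + 9 = 19
E - D - C - B - A: 5 + 13 + 3 + 9 = 30
Shortest: 10.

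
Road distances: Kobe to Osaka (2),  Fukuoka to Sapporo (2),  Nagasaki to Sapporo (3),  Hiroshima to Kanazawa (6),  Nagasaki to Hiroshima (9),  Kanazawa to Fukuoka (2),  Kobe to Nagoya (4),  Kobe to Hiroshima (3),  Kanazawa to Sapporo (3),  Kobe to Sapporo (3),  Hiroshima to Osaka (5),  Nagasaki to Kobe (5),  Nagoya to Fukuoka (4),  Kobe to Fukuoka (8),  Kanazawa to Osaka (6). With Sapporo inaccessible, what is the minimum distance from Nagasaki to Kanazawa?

Some routes from Nagasaki to Kanazawa avoiding Sapporo:
Nagasaki-Kobe-Fukuoka-Kanazawa: 5 + 8 + 2 = 15
Nagasaki-Kobe-Nagoya-Fukuoka-Kanazawa: 5 + 4 + 4 + 2 = 15
Nagasaki-Hiroshima-Kanazawa: 9 + 6 = 15
Nagasaki-Kobe-Hiroshima-Kanazawa: 5 + 3 + 6 = 14
Nagasaki-Kobe-Osaka-Kanazawa: 5 + 2 + 6 = 13
The minimum is 13.

13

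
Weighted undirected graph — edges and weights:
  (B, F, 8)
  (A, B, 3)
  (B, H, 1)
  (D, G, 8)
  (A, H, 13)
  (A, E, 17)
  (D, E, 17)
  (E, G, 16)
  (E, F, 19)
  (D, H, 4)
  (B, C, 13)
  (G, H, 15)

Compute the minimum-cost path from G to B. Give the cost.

Checking several routes:
G-D-H-B: 8 + 4 + 1 = 13
G-H-A-B: 15 + 13 + 3 = 31
G-H-B: 15 + 1 = 16
G-D-H-A-B: 8 + 4 + 13 + 3 = 28
Best route has total 13.

13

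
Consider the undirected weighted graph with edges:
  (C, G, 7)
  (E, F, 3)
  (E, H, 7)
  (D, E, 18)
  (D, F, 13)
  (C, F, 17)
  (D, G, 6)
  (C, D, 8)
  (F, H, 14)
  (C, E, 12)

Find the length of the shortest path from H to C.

19

A few of the H→C routes:
H → F → E → C: 14 + 3 + 12 = 29
H → F → C: 14 + 17 = 31
H → E → F → D → C: 7 + 3 + 13 + 8 = 31
H → E → F → C: 7 + 3 + 17 = 27
H → E → C: 7 + 12 = 19
H → E → D → C: 7 + 18 + 8 = 33
The minimum is 19.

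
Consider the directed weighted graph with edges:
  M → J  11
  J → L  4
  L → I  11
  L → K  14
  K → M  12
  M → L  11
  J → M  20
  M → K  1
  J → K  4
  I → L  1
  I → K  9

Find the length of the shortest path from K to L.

Candidate routes:
K→M→L: 12 + 11 = 23
K→M→J→L: 12 + 11 + 4 = 27
Shortest: 23.

23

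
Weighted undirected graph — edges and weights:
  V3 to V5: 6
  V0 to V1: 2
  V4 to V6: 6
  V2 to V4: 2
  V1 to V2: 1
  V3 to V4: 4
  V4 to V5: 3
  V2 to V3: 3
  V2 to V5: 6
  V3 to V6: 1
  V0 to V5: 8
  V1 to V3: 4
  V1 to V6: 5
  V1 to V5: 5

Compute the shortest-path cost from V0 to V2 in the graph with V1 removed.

Some routes from V0 to V2 avoiding V1:
V0 - V5 - V4 - V3 - V2: 8 + 3 + 4 + 3 = 18
V0 - V5 - V2: 8 + 6 = 14
V0 - V5 - V4 - V2: 8 + 3 + 2 = 13
V0 - V5 - V3 - V2: 8 + 6 + 3 = 17
Shortest: 13.

13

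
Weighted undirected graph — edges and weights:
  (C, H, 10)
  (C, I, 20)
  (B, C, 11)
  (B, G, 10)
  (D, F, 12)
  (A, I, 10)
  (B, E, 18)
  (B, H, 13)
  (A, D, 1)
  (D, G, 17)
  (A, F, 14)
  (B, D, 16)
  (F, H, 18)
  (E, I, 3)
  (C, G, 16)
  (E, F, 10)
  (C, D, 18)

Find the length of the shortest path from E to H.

Comparing a few candidate routes:
E→F→H: 10 + 18 = 28
E→I→C→H: 3 + 20 + 10 = 33
E→B→H: 18 + 13 = 31
E→B→C→H: 18 + 11 + 10 = 39
The minimum is 28.

28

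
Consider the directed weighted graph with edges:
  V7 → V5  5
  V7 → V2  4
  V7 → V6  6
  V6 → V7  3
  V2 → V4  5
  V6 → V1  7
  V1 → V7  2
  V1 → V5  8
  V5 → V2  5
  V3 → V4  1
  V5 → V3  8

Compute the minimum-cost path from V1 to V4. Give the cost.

11

Checking several routes:
V1 - V7 - V5 - V3 - V4: 2 + 5 + 8 + 1 = 16
V1 - V7 - V5 - V2 - V4: 2 + 5 + 5 + 5 = 17
V1 - V7 - V2 - V4: 2 + 4 + 5 = 11
Best route has total 11.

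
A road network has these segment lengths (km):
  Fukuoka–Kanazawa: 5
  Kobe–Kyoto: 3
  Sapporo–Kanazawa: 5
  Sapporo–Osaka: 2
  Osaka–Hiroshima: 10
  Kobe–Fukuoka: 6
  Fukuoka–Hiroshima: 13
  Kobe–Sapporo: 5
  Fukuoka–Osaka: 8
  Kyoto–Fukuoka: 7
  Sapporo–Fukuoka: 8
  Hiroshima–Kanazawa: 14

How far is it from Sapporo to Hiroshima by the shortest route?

Comparing a few candidate routes:
Sapporo - Kobe - Fukuoka - Hiroshima: 5 + 6 + 13 = 24
Sapporo - Kanazawa - Fukuoka - Hiroshima: 5 + 5 + 13 = 23
Sapporo - Fukuoka - Hiroshima: 8 + 13 = 21
Sapporo - Kanazawa - Hiroshima: 5 + 14 = 19
Sapporo - Osaka - Hiroshima: 2 + 10 = 12
Sapporo - Osaka - Fukuoka - Hiroshima: 2 + 8 + 13 = 23
Best route has total 12 km.

12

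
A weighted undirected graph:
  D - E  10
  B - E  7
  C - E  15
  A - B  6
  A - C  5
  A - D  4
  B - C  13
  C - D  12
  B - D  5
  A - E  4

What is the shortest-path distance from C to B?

Comparing a few candidate routes:
C→A→D→B: 5 + 4 + 5 = 14
C→A→B: 5 + 6 = 11
C→B: 13
The minimum is 11.

11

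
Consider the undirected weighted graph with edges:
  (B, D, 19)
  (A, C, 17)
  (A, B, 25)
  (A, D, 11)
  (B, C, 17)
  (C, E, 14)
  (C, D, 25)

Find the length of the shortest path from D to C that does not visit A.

25

Candidate routes:
D - C: 25
D - B - C: 19 + 17 = 36
The minimum is 25.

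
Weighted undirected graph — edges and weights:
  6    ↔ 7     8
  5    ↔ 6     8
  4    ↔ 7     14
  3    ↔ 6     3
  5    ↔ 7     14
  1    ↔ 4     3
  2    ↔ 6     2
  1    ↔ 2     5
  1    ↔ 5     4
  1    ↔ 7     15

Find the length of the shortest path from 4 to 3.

13

A few of the 4→3 routes:
4→1→7→6→3: 3 + 15 + 8 + 3 = 29
4→1→5→6→3: 3 + 4 + 8 + 3 = 18
4→7→6→3: 14 + 8 + 3 = 25
4→1→2→6→3: 3 + 5 + 2 + 3 = 13
Best route has total 13.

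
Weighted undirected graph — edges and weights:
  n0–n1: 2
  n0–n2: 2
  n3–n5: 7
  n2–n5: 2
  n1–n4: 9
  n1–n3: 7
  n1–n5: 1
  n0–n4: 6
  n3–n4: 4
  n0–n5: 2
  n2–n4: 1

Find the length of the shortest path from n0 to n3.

7

Comparing a few candidate routes:
n0 → n5 → n3: 2 + 7 = 9
n0 → n5 → n2 → n4 → n3: 2 + 2 + 1 + 4 = 9
n0 → n1 → n3: 2 + 7 = 9
n0 → n1 → n5 → n3: 2 + 1 + 7 = 10
n0 → n2 → n4 → n3: 2 + 1 + 4 = 7
The minimum is 7.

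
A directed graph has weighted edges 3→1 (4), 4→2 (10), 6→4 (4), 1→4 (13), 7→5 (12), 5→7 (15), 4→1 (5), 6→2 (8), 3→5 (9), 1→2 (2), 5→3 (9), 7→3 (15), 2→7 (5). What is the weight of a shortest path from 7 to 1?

Candidate routes:
7→5→3→1: 12 + 9 + 4 = 25
7→3→1: 15 + 4 = 19
Shortest: 19.

19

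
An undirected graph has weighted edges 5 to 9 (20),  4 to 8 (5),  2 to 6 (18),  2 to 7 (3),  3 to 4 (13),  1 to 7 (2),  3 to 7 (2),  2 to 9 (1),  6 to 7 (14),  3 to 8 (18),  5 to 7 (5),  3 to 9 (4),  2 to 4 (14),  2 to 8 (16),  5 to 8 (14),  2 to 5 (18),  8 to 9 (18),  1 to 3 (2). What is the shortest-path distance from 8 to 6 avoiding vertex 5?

33

Some routes from 8 to 6 avoiding 5:
8 -> 3 -> 7 -> 6: 18 + 2 + 14 = 34
8 -> 4 -> 3 -> 7 -> 6: 5 + 13 + 2 + 14 = 34
8 -> 2 -> 7 -> 6: 16 + 3 + 14 = 33
Shortest: 33.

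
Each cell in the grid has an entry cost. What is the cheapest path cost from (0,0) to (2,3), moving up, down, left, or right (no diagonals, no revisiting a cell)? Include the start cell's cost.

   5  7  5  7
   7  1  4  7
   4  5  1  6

One optimal route is (0,0) -> (0,1) -> (1,1) -> (1,2) -> (2,2) -> (2,3).
Its cost is 5 + 7 + 1 + 4 + 1 + 6 = 24.

24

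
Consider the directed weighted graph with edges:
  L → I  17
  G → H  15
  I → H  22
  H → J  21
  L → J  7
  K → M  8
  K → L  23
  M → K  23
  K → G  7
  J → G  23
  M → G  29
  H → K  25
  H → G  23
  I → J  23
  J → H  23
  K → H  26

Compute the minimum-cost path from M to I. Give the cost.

63

Paths from M to I:
M → G → H → K → L → I: 29 + 15 + 25 + 23 + 17 = 109
M → K → L → I: 23 + 23 + 17 = 63
The minimum is 63.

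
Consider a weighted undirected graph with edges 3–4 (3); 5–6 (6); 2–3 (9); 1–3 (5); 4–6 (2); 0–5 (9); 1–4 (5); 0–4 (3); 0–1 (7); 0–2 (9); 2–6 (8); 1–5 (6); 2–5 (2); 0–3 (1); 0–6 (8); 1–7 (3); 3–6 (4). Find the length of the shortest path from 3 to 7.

Some routes from 3 to 7:
3→1→7: 5 + 3 = 8
3→0→4→1→7: 1 + 3 + 5 + 3 = 12
3→4→1→7: 3 + 5 + 3 = 11
3→0→1→7: 1 + 7 + 3 = 11
Best route has total 8.

8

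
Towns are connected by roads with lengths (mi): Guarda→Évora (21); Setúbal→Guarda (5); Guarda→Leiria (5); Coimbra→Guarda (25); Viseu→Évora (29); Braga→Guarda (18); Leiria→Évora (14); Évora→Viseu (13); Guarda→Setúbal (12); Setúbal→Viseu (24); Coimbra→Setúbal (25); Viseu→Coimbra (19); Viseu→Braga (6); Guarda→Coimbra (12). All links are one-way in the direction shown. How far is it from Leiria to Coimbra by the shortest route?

46

Candidate routes:
Leiria-Évora-Viseu-Braga-Guarda-Coimbra: 14 + 13 + 6 + 18 + 12 = 63
Leiria-Évora-Viseu-Coimbra: 14 + 13 + 19 = 46
Shortest: 46 mi.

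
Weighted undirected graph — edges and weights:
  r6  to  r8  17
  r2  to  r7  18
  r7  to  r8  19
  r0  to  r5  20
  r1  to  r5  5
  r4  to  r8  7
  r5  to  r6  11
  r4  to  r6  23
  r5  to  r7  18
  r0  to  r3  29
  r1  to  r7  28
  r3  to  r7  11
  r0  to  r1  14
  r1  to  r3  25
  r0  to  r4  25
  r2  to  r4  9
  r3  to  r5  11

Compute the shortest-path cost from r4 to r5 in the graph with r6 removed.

Comparing a few candidate routes:
r4→r2→r7→r3→r5: 9 + 18 + 11 + 11 = 49
r4→r0→r1→r5: 25 + 14 + 5 = 44
r4→r8→r7→r5: 7 + 19 + 18 = 44
r4→r8→r7→r3→r5: 7 + 19 + 11 + 11 = 48
r4→r0→r5: 25 + 20 = 45
r4→r2→r7→r5: 9 + 18 + 18 = 45
The minimum is 44.

44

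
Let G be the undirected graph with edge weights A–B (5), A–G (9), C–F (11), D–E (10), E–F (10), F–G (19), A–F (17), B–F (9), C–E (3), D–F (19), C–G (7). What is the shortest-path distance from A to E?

19

Some routes from A to E:
A→B→F→C→E: 5 + 9 + 11 + 3 = 28
A→F→E: 17 + 10 = 27
A→G→C→F→E: 9 + 7 + 11 + 10 = 37
A→B→F→E: 5 + 9 + 10 = 24
A→F→C→E: 17 + 11 + 3 = 31
A→G→C→E: 9 + 7 + 3 = 19
Shortest: 19.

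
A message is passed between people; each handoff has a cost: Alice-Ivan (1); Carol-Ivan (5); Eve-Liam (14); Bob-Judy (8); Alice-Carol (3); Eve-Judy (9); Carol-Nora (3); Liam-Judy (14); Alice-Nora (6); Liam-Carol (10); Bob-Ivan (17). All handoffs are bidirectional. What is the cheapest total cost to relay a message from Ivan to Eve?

28

A few of the Ivan→Eve routes:
Ivan-Alice-Nora-Carol-Liam-Eve: 1 + 6 + 3 + 10 + 14 = 34
Ivan-Alice-Carol-Liam-Eve: 1 + 3 + 10 + 14 = 28
Ivan-Carol-Liam-Eve: 5 + 10 + 14 = 29
Ivan-Alice-Carol-Liam-Judy-Eve: 1 + 3 + 10 + 14 + 9 = 37
Ivan-Bob-Judy-Eve: 17 + 8 + 9 = 34
Ivan-Carol-Liam-Judy-Eve: 5 + 10 + 14 + 9 = 38
The minimum is 28.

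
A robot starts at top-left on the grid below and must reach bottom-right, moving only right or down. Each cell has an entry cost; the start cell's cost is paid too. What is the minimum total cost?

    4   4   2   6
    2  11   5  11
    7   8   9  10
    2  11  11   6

One optimal route is (0,0) -> (0,1) -> (0,2) -> (1,2) -> (2,2) -> (2,3) -> (3,3).
Its cost is 4 + 4 + 2 + 5 + 9 + 10 + 6 = 40.
For comparison, the top-then-right route costs 43.

40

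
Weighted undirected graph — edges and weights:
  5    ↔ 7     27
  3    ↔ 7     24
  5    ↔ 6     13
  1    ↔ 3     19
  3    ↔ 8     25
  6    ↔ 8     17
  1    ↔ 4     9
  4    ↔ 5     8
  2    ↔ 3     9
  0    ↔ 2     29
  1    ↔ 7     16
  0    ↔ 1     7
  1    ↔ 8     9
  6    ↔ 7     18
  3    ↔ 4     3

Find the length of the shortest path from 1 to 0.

7

Comparing a few candidate routes:
1 - 3 - 2 - 0: 19 + 9 + 29 = 57
1 - 8 - 3 - 2 - 0: 9 + 25 + 9 + 29 = 72
1 - 0: 7
1 - 4 - 3 - 2 - 0: 9 + 3 + 9 + 29 = 50
1 - 7 - 3 - 2 - 0: 16 + 24 + 9 + 29 = 78
The minimum is 7.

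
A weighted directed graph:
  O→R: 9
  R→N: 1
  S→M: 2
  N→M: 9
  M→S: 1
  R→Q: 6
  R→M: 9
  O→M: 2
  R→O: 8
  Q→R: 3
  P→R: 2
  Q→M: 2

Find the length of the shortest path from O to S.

3

Candidate routes:
O -> R -> Q -> M -> S: 9 + 6 + 2 + 1 = 18
O -> M -> S: 2 + 1 = 3
O -> R -> M -> S: 9 + 9 + 1 = 19
O -> R -> N -> M -> S: 9 + 1 + 9 + 1 = 20
Best route has total 3.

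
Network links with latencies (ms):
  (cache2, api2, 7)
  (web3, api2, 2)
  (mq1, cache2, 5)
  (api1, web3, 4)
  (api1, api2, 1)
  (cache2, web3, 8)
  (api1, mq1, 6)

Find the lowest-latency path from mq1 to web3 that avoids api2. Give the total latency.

Paths from mq1 to web3 avoiding api2:
mq1 - api1 - web3: 6 + 4 = 10
mq1 - cache2 - web3: 5 + 8 = 13
The minimum is 10 ms.

10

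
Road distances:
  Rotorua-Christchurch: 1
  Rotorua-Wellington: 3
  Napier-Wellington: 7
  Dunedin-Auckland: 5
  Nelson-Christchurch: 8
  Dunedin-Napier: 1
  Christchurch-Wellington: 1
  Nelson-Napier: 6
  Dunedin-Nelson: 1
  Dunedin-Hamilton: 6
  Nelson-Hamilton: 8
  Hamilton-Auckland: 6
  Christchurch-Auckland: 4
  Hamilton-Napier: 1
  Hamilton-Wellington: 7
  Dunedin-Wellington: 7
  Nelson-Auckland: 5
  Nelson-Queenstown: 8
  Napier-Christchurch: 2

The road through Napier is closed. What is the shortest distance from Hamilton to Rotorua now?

Checking several routes:
Hamilton → Auckland → Christchurch → Rotorua: 6 + 4 + 1 = 11
Hamilton → Wellington → Rotorua: 7 + 3 = 10
Hamilton → Wellington → Christchurch → Rotorua: 7 + 1 + 1 = 9
The minimum is 9.

9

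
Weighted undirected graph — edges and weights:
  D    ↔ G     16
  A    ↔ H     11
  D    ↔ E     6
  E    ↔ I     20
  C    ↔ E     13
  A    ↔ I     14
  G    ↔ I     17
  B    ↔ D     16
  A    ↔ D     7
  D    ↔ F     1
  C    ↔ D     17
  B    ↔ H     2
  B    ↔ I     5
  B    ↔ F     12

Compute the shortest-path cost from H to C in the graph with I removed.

32

Paths from H to C avoiding I:
H→B→D→C: 2 + 16 + 17 = 35
H→B→D→E→C: 2 + 16 + 6 + 13 = 37
H→A→D→C: 11 + 7 + 17 = 35
H→A→D→E→C: 11 + 7 + 6 + 13 = 37
H→B→F→D→C: 2 + 12 + 1 + 17 = 32
H→B→F→D→E→C: 2 + 12 + 1 + 6 + 13 = 34
Shortest: 32.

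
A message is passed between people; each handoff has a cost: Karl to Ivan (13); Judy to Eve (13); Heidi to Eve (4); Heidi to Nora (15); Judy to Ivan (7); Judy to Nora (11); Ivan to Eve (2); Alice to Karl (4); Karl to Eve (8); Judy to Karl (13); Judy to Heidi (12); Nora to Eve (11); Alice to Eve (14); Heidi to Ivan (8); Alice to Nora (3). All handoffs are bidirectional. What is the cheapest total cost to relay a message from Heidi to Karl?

A few of the Heidi→Karl routes:
Heidi→Eve→Ivan→Karl: 4 + 2 + 13 = 19
Heidi→Ivan→Eve→Karl: 8 + 2 + 8 = 18
Heidi→Eve→Karl: 4 + 8 = 12
Heidi→Ivan→Karl: 8 + 13 = 21
Heidi→Nora→Alice→Karl: 15 + 3 + 4 = 22
The minimum is 12.

12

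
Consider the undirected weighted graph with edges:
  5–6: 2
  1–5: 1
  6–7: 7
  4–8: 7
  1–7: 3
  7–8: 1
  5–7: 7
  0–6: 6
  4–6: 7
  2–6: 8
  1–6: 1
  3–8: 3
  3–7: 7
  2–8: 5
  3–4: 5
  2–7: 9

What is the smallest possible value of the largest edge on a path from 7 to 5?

Some routes from 7 to 5:
7-8-3-4-6-5: max(1, 3, 5, 7, 2) = 7
7-1-6-5: max(3, 1, 2) = 3
7-8-3-4-6-1-5: max(1, 3, 5, 7, 1, 1) = 7
7-1-5: max(3, 1) = 3
7-5: max(7) = 7
The minimum achievable maximum is 3.

3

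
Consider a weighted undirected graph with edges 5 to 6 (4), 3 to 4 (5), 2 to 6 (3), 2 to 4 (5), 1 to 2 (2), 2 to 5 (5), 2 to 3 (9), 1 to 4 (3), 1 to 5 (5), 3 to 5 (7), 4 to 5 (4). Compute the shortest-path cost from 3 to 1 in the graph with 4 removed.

Some routes from 3 to 1 avoiding 4:
3 -> 5 -> 6 -> 2 -> 1: 7 + 4 + 3 + 2 = 16
3 -> 2 -> 1: 9 + 2 = 11
3 -> 5 -> 2 -> 1: 7 + 5 + 2 = 14
3 -> 5 -> 1: 7 + 5 = 12
The minimum is 11.

11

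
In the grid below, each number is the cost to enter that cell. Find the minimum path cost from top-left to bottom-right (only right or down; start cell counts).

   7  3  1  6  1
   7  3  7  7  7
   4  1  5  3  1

Best path: [0,0]→[0,1]→[1,1]→[2,1]→[2,2]→[2,3]→[2,4]
Cost: 7 + 3 + 3 + 1 + 5 + 3 + 1 = 23
(Top row then right column would cost 26.)

23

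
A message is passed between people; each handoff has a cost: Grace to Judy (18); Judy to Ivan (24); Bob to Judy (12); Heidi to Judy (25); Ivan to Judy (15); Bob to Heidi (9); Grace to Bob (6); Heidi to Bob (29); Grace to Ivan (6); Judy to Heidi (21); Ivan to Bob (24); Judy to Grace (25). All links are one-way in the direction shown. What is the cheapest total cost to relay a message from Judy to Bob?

Paths from Judy to Bob:
Judy→Heidi→Bob: 21 + 29 = 50
Judy→Ivan→Bob: 24 + 24 = 48
Judy→Grace→Ivan→Bob: 25 + 6 + 24 = 55
Judy→Grace→Bob: 25 + 6 = 31
Shortest: 31.

31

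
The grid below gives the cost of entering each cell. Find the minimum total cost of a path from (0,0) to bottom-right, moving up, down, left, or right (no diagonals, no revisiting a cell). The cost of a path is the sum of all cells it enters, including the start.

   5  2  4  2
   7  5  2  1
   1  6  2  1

Path [0,0] [0,1] [0,2] [0,3] [1,3] [2,3]: 5 + 2 + 4 + 2 + 1 + 1 = 15.

15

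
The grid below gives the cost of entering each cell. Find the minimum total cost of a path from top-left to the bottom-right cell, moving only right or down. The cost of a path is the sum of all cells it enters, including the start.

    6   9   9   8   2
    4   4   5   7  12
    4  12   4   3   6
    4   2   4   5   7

36

Best path: r0c0 r1c0 r2c0 r3c0 r3c1 r3c2 r3c3 r3c4
Cost: 6 + 4 + 4 + 4 + 2 + 4 + 5 + 7 = 36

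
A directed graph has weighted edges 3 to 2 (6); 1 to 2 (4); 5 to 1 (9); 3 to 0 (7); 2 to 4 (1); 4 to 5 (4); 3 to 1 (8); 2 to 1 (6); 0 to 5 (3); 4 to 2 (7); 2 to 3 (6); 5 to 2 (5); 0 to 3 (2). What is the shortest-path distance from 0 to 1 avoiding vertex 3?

Routes from 0 to 1 avoiding 3:
0 - 5 - 2 - 1: 3 + 5 + 6 = 14
0 - 5 - 1: 3 + 9 = 12
Shortest: 12.

12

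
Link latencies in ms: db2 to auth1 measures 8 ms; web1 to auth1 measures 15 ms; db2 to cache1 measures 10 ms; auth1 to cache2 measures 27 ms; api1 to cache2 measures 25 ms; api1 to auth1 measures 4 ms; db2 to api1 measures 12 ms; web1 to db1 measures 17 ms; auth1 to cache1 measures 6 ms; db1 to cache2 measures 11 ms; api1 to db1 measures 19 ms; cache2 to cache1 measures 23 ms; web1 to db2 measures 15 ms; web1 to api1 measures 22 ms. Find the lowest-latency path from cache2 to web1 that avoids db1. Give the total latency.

Comparing a few candidate routes:
cache2→api1→web1: 25 + 22 = 47
cache2→auth1→web1: 27 + 15 = 42
cache2→api1→auth1→web1: 25 + 4 + 15 = 44
cache2→cache1→auth1→web1: 23 + 6 + 15 = 44
Shortest: 42 ms.

42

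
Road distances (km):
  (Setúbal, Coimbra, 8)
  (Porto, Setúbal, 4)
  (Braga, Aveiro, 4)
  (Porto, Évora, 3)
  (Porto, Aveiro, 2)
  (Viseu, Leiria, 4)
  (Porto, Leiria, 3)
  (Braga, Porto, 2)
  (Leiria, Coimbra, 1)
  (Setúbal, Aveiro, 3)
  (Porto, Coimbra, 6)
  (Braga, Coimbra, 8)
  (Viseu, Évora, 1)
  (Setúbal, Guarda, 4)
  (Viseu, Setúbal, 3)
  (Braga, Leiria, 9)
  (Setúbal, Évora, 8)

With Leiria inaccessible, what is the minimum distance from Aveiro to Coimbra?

8

Comparing a few candidate routes:
Aveiro -> Braga -> Coimbra: 4 + 8 = 12
Aveiro -> Porto -> Braga -> Coimbra: 2 + 2 + 8 = 12
Aveiro -> Porto -> Coimbra: 2 + 6 = 8
Aveiro -> Braga -> Porto -> Coimbra: 4 + 2 + 6 = 12
Aveiro -> Setúbal -> Porto -> Coimbra: 3 + 4 + 6 = 13
Aveiro -> Setúbal -> Coimbra: 3 + 8 = 11
Best route has total 8 km.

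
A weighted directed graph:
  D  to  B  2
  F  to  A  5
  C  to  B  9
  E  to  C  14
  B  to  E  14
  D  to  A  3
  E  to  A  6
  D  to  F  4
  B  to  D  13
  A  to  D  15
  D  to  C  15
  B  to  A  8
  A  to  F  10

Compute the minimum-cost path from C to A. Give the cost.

17

Paths from C to A:
C→B→D→F→A: 9 + 13 + 4 + 5 = 31
C→B→A: 9 + 8 = 17
C→B→D→A: 9 + 13 + 3 = 25
C→B→E→A: 9 + 14 + 6 = 29
Best route has total 17.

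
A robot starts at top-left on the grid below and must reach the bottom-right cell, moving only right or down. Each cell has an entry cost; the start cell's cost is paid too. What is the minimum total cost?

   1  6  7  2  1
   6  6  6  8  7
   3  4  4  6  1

Path [0,0]→[0,1]→[0,2]→[0,3]→[0,4]→[1,4]→[2,4]: 1 + 6 + 7 + 2 + 1 + 7 + 1 = 25.

25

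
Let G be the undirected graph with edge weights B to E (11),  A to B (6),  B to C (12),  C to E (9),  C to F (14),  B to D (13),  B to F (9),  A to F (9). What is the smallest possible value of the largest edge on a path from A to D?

Paths from A to D:
A→F→C→B→D: max(9, 14, 12, 13) = 14
A→F→B→D: max(9, 9, 13) = 13
A→B→D: max(6, 13) = 13
A→F→C→E→B→D: max(9, 14, 9, 11, 13) = 14
The minimum achievable maximum is 13.

13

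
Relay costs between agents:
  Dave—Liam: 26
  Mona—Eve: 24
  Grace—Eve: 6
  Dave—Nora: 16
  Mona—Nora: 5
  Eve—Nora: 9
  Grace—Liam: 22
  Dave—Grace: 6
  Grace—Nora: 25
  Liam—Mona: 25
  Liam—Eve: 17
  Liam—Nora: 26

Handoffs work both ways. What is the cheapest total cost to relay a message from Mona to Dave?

A few of the Mona→Dave routes:
Mona→Eve→Grace→Dave: 24 + 6 + 6 = 36
Mona→Nora→Grace→Dave: 5 + 25 + 6 = 36
Mona→Nora→Eve→Grace→Dave: 5 + 9 + 6 + 6 = 26
Mona→Nora→Dave: 5 + 16 = 21
Mona→Liam→Dave: 25 + 26 = 51
Mona→Eve→Nora→Dave: 24 + 9 + 16 = 49
Shortest: 21.

21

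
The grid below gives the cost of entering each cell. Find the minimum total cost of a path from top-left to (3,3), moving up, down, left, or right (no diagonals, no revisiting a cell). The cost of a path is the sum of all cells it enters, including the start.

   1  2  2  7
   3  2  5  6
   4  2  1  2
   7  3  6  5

15

Path (0,0) → (0,1) → (1,1) → (2,1) → (2,2) → (2,3) → (3,3): 1 + 2 + 2 + 2 + 1 + 2 + 5 = 15.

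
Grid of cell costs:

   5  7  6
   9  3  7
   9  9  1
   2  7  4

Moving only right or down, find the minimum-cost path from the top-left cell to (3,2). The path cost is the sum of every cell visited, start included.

Take r0c0→r0c1→r1c1→r1c2→r2c2→r3c2 for a total of 5 + 7 + 3 + 7 + 1 + 4 = 27.

27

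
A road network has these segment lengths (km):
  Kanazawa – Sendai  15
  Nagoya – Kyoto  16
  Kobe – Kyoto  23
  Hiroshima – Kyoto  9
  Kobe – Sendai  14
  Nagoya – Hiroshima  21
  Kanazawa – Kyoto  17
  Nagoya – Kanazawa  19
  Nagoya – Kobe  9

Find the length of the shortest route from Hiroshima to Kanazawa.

Checking several routes:
Hiroshima→Nagoya→Kyoto→Kanazawa: 21 + 16 + 17 = 54
Hiroshima→Nagoya→Kanazawa: 21 + 19 = 40
Hiroshima→Kyoto→Nagoya→Kanazawa: 9 + 16 + 19 = 44
Hiroshima→Kyoto→Kanazawa: 9 + 17 = 26
Shortest: 26 km.

26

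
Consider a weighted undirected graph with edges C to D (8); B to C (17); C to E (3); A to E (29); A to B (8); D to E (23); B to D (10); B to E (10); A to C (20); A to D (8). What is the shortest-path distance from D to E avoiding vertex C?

Routes from D to E avoiding C:
D → E: 23
D → B → A → E: 10 + 8 + 29 = 47
D → B → E: 10 + 10 = 20
D → A → B → E: 8 + 8 + 10 = 26
D → A → E: 8 + 29 = 37
Best route has total 20.

20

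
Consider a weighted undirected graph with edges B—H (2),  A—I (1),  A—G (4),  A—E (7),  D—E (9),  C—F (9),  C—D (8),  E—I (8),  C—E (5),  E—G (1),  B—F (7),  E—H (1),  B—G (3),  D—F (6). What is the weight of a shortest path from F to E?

10

Comparing a few candidate routes:
F→C→E: 9 + 5 = 14
F→B→G→E: 7 + 3 + 1 = 11
F→B→H→E: 7 + 2 + 1 = 10
The minimum is 10.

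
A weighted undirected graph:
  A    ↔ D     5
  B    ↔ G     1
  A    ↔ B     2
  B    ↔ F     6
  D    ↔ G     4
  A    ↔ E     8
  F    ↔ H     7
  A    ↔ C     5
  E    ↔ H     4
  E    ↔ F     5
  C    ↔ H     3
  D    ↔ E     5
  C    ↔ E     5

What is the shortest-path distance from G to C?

Some routes from G to C:
G -> B -> A -> E -> C: 1 + 2 + 8 + 5 = 16
G -> D -> E -> C: 4 + 5 + 5 = 14
G -> D -> E -> H -> C: 4 + 5 + 4 + 3 = 16
G -> B -> F -> H -> C: 1 + 6 + 7 + 3 = 17
G -> B -> A -> C: 1 + 2 + 5 = 8
G -> D -> A -> C: 4 + 5 + 5 = 14
Shortest: 8.

8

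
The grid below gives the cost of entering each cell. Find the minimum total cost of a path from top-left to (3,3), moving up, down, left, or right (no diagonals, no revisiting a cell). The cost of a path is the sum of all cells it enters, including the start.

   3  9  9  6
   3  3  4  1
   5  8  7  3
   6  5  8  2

Take (0,0) (1,0) (1,1) (1,2) (1,3) (2,3) (3,3) for a total of 3 + 3 + 3 + 4 + 1 + 3 + 2 = 19.

19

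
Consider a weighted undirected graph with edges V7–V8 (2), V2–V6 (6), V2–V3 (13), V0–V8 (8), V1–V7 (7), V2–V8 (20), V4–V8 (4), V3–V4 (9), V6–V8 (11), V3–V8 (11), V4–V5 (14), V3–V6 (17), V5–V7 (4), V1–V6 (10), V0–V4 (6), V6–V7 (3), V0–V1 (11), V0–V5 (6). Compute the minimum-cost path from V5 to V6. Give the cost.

7

Some routes from V5 to V6:
V5 → V7 → V6: 4 + 3 = 7
V5 → V7 → V1 → V6: 4 + 7 + 10 = 21
V5 → V0 → V8 → V7 → V6: 6 + 8 + 2 + 3 = 19
V5 → V7 → V8 → V6: 4 + 2 + 11 = 17
V5 → V0 → V4 → V8 → V7 → V6: 6 + 6 + 4 + 2 + 3 = 21
Best route has total 7.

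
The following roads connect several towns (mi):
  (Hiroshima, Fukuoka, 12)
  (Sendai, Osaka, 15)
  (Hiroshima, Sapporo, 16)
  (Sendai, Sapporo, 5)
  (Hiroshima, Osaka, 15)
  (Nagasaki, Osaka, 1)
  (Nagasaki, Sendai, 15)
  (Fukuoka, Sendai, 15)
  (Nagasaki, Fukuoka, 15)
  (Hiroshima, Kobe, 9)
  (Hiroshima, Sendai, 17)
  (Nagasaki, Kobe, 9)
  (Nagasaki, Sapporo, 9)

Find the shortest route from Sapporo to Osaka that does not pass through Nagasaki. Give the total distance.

Some routes from Sapporo to Osaka avoiding Nagasaki:
Sapporo → Hiroshima → Osaka: 16 + 15 = 31
Sapporo → Sendai → Hiroshima → Osaka: 5 + 17 + 15 = 37
Sapporo → Sendai → Osaka: 5 + 15 = 20
Shortest: 20 mi.

20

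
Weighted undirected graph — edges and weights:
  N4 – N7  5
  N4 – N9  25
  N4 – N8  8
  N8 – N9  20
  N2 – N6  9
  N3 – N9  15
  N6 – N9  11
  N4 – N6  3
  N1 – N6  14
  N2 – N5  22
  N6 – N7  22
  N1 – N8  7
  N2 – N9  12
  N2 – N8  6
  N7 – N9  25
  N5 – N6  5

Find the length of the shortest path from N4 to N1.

15

Checking several routes:
N4 → N8 → N1: 8 + 7 = 15
N4 → N6 → N2 → N8 → N1: 3 + 9 + 6 + 7 = 25
N4 → N6 → N9 → N8 → N1: 3 + 11 + 20 + 7 = 41
N4 → N8 → N2 → N6 → N1: 8 + 6 + 9 + 14 = 37
N4 → N6 → N1: 3 + 14 = 17
N4 → N6 → N9 → N2 → N8 → N1: 3 + 11 + 12 + 6 + 7 = 39
The minimum is 15.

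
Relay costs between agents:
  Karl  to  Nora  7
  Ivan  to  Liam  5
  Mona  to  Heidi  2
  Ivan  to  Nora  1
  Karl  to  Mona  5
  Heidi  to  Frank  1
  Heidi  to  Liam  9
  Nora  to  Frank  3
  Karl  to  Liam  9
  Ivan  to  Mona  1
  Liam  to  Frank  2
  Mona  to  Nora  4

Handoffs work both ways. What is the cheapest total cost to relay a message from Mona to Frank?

3

A few of the Mona→Frank routes:
Mona → Nora → Frank: 4 + 3 = 7
Mona → Heidi → Frank: 2 + 1 = 3
Mona → Ivan → Nora → Frank: 1 + 1 + 3 = 5
The minimum is 3.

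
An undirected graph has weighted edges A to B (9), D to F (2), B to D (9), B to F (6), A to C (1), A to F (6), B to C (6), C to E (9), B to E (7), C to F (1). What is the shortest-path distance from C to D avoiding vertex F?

Paths from C to D avoiding F:
C-A-B-D: 1 + 9 + 9 = 19
C-B-D: 6 + 9 = 15
C-E-B-D: 9 + 7 + 9 = 25
Best route has total 15.

15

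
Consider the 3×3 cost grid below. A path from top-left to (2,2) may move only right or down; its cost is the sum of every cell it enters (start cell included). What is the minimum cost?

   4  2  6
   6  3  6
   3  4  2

15

Cheapest: [0,0]→[0,1]→[1,1]→[2,1]→[2,2]
  4 + 2 + 3 + 4 + 2 = 15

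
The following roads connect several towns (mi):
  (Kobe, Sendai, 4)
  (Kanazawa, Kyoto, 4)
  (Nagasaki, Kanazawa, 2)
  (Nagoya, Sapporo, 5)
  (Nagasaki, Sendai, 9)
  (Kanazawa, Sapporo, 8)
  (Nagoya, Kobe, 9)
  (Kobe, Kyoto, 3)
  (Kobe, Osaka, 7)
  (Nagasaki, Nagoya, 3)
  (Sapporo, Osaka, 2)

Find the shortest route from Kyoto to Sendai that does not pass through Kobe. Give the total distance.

15

Routes from Kyoto to Sendai avoiding Kobe:
Kyoto → Kanazawa → Sapporo → Nagoya → Nagasaki → Sendai: 4 + 8 + 5 + 3 + 9 = 29
Kyoto → Kanazawa → Nagasaki → Sendai: 4 + 2 + 9 = 15
The minimum is 15 mi.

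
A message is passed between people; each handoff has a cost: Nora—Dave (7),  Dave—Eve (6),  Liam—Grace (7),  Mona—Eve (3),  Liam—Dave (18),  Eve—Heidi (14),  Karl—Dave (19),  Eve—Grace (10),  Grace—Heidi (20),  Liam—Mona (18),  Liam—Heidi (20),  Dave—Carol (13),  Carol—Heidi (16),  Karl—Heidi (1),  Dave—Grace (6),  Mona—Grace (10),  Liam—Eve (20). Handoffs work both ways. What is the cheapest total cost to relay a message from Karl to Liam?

Checking several routes:
Karl -> Heidi -> Grace -> Liam: 1 + 20 + 7 = 28
Karl -> Dave -> Grace -> Liam: 19 + 6 + 7 = 32
Karl -> Heidi -> Eve -> Dave -> Grace -> Liam: 1 + 14 + 6 + 6 + 7 = 34
Karl -> Heidi -> Eve -> Mona -> Grace -> Liam: 1 + 14 + 3 + 10 + 7 = 35
Karl -> Heidi -> Liam: 1 + 20 = 21
Karl -> Heidi -> Eve -> Grace -> Liam: 1 + 14 + 10 + 7 = 32
Best route has total 21.

21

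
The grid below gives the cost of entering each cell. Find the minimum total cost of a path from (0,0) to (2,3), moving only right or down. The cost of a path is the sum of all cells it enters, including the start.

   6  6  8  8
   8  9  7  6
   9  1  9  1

32

Take [0,0] -> [0,1] -> [1,1] -> [2,1] -> [2,2] -> [2,3] for a total of 6 + 6 + 9 + 1 + 9 + 1 = 32.
(Top row then right column would cost 35.)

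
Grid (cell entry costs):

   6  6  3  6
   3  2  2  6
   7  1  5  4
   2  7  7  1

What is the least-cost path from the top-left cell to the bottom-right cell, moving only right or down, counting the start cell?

22

Cheapest: (0,0) → (1,0) → (1,1) → (2,1) → (2,2) → (2,3) → (3,3)
  6 + 3 + 2 + 1 + 5 + 4 + 1 = 22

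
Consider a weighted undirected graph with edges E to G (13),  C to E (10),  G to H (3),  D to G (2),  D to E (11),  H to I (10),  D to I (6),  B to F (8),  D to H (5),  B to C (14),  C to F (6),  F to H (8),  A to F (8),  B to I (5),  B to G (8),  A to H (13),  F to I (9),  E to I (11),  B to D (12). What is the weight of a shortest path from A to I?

17

A few of the A→I routes:
A-H-I: 13 + 10 = 23
A-H-G-D-I: 13 + 3 + 2 + 6 = 24
A-F-B-I: 8 + 8 + 5 = 21
A-F-I: 8 + 9 = 17
A-H-D-I: 13 + 5 + 6 = 24
Shortest: 17.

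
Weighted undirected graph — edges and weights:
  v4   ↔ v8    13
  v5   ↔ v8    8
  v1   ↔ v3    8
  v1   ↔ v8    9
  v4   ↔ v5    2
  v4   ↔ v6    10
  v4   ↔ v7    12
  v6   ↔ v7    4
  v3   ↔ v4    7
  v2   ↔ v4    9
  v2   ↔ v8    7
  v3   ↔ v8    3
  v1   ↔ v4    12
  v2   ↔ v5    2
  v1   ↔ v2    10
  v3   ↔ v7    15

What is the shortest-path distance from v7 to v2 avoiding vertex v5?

21

A few of the v7→v2 routes:
v7 - v6 - v4 - v2: 4 + 10 + 9 = 23
v7 - v4 - v3 - v8 - v2: 12 + 7 + 3 + 7 = 29
v7 - v6 - v4 - v3 - v8 - v2: 4 + 10 + 7 + 3 + 7 = 31
v7 - v4 - v2: 12 + 9 = 21
v7 - v3 - v4 - v2: 15 + 7 + 9 = 31
v7 - v3 - v8 - v2: 15 + 3 + 7 = 25
Shortest: 21.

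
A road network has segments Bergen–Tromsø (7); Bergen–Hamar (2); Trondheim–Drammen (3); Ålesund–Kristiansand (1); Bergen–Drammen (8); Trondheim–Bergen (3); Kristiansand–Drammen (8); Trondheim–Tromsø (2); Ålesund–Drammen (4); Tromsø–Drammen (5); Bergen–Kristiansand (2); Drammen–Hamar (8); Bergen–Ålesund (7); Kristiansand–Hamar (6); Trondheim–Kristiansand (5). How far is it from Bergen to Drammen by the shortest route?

6

Some routes from Bergen to Drammen:
Bergen-Kristiansand-Ålesund-Drammen: 2 + 1 + 4 = 7
Bergen-Trondheim-Drammen: 3 + 3 = 6
Bergen-Drammen: 8
Bergen-Kristiansand-Drammen: 2 + 8 = 10
Shortest: 6 mi.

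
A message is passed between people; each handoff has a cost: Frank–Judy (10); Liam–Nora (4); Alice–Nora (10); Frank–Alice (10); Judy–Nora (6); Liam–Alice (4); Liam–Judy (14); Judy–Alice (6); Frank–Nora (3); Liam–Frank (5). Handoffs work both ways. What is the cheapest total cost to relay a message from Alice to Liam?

4

Comparing a few candidate routes:
Alice-Nora-Frank-Liam: 10 + 3 + 5 = 18
Alice-Frank-Liam: 10 + 5 = 15
Alice-Liam: 4
Alice-Nora-Liam: 10 + 4 = 14
Alice-Judy-Nora-Liam: 6 + 6 + 4 = 16
Alice-Frank-Nora-Liam: 10 + 3 + 4 = 17
Best route has total 4.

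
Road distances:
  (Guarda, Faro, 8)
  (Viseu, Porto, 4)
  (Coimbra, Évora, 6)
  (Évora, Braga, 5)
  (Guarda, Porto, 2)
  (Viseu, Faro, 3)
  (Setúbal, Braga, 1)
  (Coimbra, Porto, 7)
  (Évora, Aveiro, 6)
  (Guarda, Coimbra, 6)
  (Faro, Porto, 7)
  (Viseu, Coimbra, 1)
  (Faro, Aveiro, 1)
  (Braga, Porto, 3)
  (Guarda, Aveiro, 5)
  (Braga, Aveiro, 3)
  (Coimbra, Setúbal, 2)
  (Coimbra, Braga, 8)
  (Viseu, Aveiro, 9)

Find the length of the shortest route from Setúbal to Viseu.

3

Some routes from Setúbal to Viseu:
Setúbal-Braga-Porto-Viseu: 1 + 3 + 4 = 8
Setúbal-Coimbra-Porto-Viseu: 2 + 7 + 4 = 13
Setúbal-Coimbra-Viseu: 2 + 1 = 3
Setúbal-Braga-Porto-Coimbra-Viseu: 1 + 3 + 7 + 1 = 12
Setúbal-Braga-Aveiro-Faro-Viseu: 1 + 3 + 1 + 3 = 8
Setúbal-Braga-Coimbra-Viseu: 1 + 8 + 1 = 10
The minimum is 3.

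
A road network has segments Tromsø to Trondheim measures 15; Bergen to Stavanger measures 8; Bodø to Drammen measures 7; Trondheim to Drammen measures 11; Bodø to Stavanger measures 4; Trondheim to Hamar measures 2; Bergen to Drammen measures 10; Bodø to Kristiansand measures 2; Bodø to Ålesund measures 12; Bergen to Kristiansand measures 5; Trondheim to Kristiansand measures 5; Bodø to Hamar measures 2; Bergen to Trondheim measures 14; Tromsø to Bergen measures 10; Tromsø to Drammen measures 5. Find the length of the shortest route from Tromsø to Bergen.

10

A few of the Tromsø→Bergen routes:
Tromsø→Trondheim→Kristiansand→Bergen: 15 + 5 + 5 = 25
Tromsø→Drammen→Bodø→Stavanger→Bergen: 5 + 7 + 4 + 8 = 24
Tromsø→Bergen: 10
Tromsø→Drammen→Bodø→Hamar→Trondheim→Kristiansand→Bergen: 5 + 7 + 2 + 2 + 5 + 5 = 26
Tromsø→Drammen→Bergen: 5 + 10 = 15
Tromsø→Drammen→Bodø→Kristiansand→Bergen: 5 + 7 + 2 + 5 = 19
Shortest: 10.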